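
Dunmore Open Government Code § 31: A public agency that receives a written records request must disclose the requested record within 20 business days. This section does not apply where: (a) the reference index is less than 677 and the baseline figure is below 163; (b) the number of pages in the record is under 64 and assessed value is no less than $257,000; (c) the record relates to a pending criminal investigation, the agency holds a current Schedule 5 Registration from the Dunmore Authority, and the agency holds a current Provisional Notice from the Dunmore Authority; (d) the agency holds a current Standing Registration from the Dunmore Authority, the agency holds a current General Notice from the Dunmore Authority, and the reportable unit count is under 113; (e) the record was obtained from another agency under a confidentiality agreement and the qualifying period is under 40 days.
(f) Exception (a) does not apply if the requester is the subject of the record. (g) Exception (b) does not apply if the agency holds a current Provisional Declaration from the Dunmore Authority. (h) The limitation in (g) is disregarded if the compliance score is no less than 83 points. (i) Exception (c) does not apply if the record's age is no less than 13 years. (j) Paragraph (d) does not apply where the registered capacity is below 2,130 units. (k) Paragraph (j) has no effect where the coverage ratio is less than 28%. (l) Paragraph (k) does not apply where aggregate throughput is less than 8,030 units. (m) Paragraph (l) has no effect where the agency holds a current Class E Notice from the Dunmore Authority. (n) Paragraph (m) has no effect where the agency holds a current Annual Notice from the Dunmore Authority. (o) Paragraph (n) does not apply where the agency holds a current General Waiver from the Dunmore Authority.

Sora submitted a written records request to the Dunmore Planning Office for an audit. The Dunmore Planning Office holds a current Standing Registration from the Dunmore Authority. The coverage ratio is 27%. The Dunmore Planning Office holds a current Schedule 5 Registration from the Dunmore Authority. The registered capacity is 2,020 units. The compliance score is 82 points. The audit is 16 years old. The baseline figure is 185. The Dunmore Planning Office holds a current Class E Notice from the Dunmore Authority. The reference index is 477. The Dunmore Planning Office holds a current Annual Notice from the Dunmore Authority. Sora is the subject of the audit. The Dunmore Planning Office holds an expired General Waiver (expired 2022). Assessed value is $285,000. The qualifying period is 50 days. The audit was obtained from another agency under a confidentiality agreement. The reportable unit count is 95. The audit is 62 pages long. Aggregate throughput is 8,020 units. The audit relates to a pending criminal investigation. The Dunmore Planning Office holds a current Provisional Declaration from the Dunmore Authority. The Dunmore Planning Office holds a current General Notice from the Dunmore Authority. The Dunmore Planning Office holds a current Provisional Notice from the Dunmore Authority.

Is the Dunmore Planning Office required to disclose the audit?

Exception (a) does not apply: the baseline figure is 185, not below 163.
Exception (b): the number of pages in the record is 62, under the 64 limit; assessed value is $285,000, meeting the $257,000 threshold — every condition holds. However, paragraphs (g)–(h) must be considered: (g) operates against (b): a current Provisional Declaration is held. (h), which would lift (g), is not triggered — the compliance score is 82 points, short of 83 points. Exception (b) does not apply.
Exception (c): the audit relates to a pending investigation; a current Schedule 5 Registration is held; a current Provisional Notice is held — every condition holds. But applying paragraph (i): (i) is triggered — the record's age is 16 years, meeting the 13 years threshold. So (c) is unavailable.
Exception (d)'s conditions are all satisfied: a current Standing Registration is held; a current General Notice is held; the reportable unit count is 95, under the 113 limit. However, paragraphs (j)–(o) must be considered: (j) operates against (d): the registered capacity is 2,020 units, below the 2,130 units limit. (k) would limit (j) — the coverage ratio is 27%, less than the 28% limit — but (l) sets (k) aside: (l) operates against (k): aggregate throughput is 8,020 units, less than the 8,030 units limit. (m) operates (a current Class E Notice is held), but is itself disapplied by (n): (n) operates against (m): a current Annual Notice is held. (o) does not operate here (no current General Waiver is held), so (n) stands. Exception (d) does not apply.
Exception (e) requires that the qualifying period is under 40 days; but the qualifying period is 50 days, not under 40 days, so (e) is unavailable.
None of the exceptions is available; § 31 applies in full.

Yes — the Dunmore Planning Office must disclose the audit.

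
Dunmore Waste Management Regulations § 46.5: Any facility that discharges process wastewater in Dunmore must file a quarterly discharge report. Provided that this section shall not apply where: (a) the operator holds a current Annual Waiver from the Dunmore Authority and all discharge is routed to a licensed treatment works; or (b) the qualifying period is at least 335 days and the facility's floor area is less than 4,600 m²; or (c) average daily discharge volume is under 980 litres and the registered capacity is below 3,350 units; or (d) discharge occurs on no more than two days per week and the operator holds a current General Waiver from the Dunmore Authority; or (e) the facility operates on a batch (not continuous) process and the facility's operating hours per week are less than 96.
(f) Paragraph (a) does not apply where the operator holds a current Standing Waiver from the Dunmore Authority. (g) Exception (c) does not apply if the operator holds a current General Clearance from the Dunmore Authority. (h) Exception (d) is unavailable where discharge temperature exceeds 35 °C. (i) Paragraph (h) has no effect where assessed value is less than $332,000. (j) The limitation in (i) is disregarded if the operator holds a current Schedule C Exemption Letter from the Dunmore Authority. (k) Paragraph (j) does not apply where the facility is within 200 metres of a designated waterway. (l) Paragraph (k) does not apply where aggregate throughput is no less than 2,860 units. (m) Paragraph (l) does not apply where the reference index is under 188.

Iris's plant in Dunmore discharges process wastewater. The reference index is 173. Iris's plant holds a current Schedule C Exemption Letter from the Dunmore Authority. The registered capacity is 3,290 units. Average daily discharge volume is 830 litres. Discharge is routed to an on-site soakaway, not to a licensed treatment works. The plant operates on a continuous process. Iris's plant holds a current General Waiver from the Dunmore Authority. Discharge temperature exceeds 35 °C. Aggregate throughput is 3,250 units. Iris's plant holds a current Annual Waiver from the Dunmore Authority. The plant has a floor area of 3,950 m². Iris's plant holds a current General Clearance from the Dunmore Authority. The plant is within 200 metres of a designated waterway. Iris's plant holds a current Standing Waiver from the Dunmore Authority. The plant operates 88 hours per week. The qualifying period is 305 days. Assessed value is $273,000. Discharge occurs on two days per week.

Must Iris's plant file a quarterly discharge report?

No — exception (d) applies; Iris's plant is not required to file a quarterly discharge report.

Exception (a) requires that all discharge is routed to a licensed treatment works; but discharge is not routed to a licensed treatment works, so (a) is unavailable.
Exception (b) fails — the qualifying period is 305 days, short of 335 days.
All of (c)'s requirements are met (average daily discharge volume is 830 litres, under the 980 litres limit; the registered capacity is 3,290 units, below the 3,350 units limit). But: (g) operates against (c): a current General Clearance is held. (c) is therefore removed.
All of (d)'s requirements are met (discharge occurs on no more than two days per week; a current General Waiver is held). As to paragraphs (h)–(m): (h) would limit (d) — discharge temperature exceeds 35 °C — but (i) sets (h) aside: (i) applies — assessed value is $273,000, less than the $332,000 limit. (j) would limit (i) — a current Schedule C Exemption Letter is held — but (k) sets (j) aside: (k) operates against (j): the plant is within 200 m of a designated waterway. (l) is triggered (aggregate throughput is 3,250 units, meeting the 2,860 units threshold), but yields to (m): (m) operates against (l): the reference index is 173, under the 188 limit. So (d) applies.
Exception (e) requires that the facility operates on a batch (not continuous) process; but the facility operates on a continuous process, so (e) is unavailable.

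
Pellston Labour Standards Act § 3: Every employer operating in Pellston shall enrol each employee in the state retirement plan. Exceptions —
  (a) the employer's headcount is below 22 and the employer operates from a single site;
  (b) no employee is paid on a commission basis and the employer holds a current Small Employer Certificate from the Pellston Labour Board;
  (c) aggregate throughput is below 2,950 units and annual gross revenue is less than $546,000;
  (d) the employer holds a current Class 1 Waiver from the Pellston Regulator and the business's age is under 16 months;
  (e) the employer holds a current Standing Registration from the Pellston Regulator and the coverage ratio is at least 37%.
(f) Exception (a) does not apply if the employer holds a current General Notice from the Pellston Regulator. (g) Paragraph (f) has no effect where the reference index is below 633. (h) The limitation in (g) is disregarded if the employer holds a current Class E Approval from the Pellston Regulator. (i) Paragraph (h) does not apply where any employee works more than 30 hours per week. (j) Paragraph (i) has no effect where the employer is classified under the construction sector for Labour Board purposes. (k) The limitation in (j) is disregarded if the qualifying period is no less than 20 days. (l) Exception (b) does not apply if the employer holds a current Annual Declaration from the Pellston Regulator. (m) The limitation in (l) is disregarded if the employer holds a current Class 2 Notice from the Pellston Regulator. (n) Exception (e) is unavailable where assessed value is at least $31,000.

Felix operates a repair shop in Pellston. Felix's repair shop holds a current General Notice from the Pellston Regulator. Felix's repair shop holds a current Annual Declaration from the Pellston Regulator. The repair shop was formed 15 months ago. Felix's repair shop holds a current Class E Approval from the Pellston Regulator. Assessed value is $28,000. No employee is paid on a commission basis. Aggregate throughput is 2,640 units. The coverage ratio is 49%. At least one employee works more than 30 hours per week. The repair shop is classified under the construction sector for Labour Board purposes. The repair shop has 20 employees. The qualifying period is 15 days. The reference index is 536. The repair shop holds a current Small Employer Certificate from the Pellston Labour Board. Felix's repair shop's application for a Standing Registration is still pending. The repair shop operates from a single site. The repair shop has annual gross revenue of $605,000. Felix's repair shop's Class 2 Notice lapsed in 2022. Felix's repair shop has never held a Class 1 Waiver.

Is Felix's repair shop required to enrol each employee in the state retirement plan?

Exception (a) is satisfied on its face — the employer's headcount is 20, below the 22 limit; the employer operates from a single site. Turning to paragraphs (f)–(k): (f) applies — a current General Notice is held. (g) applies (the reference index is 536, below the 633 limit), but is itself disapplied by (h): (h) operates against (g): a current Class E Approval is held. (i) would limit (h) — at least one employee exceeds 30 hours/week — but (j) sets (i) aside: (j) operates against (i): the repair shop is classified under the construction sector. (k), which would lift (j), is not engaged — the qualifying period is 15 days, short of 20 days. So (a) is unavailable.
Exception (b): no employee is paid on commission; a current Small Employer Certificate is held — every condition holds. Turning to paragraphs (l)–(m): (l) operates against (b): a current Annual Declaration is held. (m), which would lift (l), is not triggered — no current Class 2 Notice is held. (b) is therefore removed.
Exception (c) fails — annual gross revenue is $605,000, not less than $546,000.
Exception (d) fails — the Class 1 Waiver is not current.
Exception (e) does not apply: the Standing Registration is not current.
Every exception is unavailable, so the rule governs.

Yes — Felix's repair shop must enrol each employee in the state retirement plan.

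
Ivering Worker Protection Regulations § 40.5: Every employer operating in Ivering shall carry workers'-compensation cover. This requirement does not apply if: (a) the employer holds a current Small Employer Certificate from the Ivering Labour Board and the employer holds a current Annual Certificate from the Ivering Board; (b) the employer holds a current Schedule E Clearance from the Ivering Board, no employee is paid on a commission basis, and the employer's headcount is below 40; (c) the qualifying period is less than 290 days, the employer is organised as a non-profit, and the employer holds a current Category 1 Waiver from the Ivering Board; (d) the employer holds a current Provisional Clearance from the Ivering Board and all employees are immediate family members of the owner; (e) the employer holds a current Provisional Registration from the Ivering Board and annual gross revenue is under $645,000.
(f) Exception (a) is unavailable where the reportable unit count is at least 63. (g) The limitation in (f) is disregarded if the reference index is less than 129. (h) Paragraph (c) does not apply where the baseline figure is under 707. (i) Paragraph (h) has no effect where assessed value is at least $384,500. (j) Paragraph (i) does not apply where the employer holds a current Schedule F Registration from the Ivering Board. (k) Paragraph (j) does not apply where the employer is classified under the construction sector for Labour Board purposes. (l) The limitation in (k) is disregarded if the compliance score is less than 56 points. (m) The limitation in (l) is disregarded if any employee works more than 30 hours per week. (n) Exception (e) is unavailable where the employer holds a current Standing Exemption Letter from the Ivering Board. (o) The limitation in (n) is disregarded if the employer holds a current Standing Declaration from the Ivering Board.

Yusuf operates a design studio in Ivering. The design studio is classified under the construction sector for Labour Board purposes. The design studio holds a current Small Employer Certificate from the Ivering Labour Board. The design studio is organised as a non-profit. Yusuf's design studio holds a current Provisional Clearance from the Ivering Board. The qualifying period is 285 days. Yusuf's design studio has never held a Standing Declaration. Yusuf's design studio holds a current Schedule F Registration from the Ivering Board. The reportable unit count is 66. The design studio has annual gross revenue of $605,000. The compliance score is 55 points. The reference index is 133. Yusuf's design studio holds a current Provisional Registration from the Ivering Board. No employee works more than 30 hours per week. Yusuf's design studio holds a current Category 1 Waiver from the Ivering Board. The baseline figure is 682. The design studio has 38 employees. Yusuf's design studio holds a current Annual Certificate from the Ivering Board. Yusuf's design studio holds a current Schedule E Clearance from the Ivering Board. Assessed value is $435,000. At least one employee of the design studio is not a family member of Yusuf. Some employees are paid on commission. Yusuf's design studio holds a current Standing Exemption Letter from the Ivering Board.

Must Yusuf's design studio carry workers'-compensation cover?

Yes — Yusuf's design studio must carry workers'-compensation cover.

Exception (a)'s conditions are all satisfied: a current Small Employer Certificate is held; a current Annual Certificate is held. But applying paragraphs (f)–(g): (f) operates against (a): the reportable unit count is 66, meeting the 63 threshold. (g), which would lift (f), is not triggered — the reference index is 133, not less than 129. So (a) is unavailable.
Exception (b) does not apply: some employees are paid on commission.
Exception (c): the qualifying period is 285 days, less than the 290 days limit; the employer is a non-profit; a current Category 1 Waiver is held — every condition holds. But applying paragraphs (h)–(m): (h) operates against (c): the baseline figure is 682, under the 707 limit. (i) would limit (h) — assessed value is $435,000, meeting the $384,500 threshold — but (j) sets (i) aside: (j) operates against (i): a current Schedule F Registration is held. (k) would limit (j) — the design studio is classified under the construction sector — but (l) sets (k) aside: (l) is engaged — the compliance score is 55 points, less than the 56 points limit. (m) is not engaged (no employee exceeds 30 hours/week), so (l) stands. So (c) is unavailable.
Exception (d) fails — at least one employee is not a family member.
All of (e)'s requirements are met (a current Provisional Registration is held; annual gross revenue is $605,000, under the $645,000 limit). Turning to paragraphs (n)–(o): (n) operates against (e): a current Standing Exemption Letter is held. (o) does not operate here (the Standing Declaration is not current), so (n) stands. Exception (e) does not apply.
Every exception is unavailable, so the rule governs.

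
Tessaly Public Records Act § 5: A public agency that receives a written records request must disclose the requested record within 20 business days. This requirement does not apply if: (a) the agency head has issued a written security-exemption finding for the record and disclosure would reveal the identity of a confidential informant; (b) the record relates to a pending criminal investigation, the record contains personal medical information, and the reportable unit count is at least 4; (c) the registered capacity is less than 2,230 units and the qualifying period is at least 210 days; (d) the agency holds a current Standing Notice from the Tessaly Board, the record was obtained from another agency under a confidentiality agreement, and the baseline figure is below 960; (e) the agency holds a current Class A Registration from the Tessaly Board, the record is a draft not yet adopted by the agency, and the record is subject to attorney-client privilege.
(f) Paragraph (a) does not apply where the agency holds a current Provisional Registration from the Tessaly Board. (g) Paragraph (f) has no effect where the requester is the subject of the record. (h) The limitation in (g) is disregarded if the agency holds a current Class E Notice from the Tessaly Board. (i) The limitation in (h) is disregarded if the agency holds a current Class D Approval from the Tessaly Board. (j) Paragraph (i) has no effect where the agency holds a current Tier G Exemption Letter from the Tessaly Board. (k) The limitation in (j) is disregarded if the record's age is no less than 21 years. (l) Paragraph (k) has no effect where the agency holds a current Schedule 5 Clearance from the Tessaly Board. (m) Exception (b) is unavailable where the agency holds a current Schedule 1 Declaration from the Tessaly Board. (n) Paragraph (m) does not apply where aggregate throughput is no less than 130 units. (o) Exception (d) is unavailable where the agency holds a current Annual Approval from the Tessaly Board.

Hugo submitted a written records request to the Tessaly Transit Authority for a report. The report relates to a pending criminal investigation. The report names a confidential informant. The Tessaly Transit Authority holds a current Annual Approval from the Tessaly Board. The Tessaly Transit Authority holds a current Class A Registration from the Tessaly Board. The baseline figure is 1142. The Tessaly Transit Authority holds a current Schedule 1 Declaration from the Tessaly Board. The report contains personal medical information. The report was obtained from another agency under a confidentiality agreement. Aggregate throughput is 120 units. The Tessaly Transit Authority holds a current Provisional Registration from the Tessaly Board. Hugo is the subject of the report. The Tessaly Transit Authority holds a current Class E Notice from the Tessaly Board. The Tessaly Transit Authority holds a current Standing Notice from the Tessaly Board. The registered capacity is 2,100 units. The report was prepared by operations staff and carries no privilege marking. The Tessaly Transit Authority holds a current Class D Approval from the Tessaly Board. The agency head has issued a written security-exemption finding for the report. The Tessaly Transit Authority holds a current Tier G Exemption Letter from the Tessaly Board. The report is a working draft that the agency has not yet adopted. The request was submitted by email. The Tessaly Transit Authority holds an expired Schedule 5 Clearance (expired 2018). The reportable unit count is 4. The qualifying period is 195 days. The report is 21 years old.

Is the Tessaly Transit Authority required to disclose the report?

No — exception (a) applies; the Tessaly Transit Authority is not required to disclose the report.

Exception (a) is satisfied on its face — a written security-exemption finding has been issued; the report names a confidential informant. As to paragraphs (f)–(l): (f) applies (a current Provisional Registration is held), but is set aside by (g): (g) operates against (f): Hugo is the subject of the report. (h) would limit (g) — a current Class E Notice is held — but (i) sets (h) aside: (i) operates against (h): a current Class D Approval is held. (j) operates (a current Tier G Exemption Letter is held), but is set aside by (k): (k) operates against (j): the record's age is 21 years, meeting the 21 years threshold. (l), which would lift (k), does not operate here — the Schedule 5 Clearance is not current. (a) remains available.
Exception (b): the report relates to a pending investigation; the report contains personal medical information; the reportable unit count is 4, meeting the 4 threshold — every condition holds. Turning to paragraphs (m)–(n): (m) operates against (b): a current Schedule 1 Declaration is held. (n) is not engaged (aggregate throughput is 120 units, short of 130 units), so (m) stands. Exception (b) does not apply.
Exception (c) does not apply: the qualifying period is 195 days, short of 210 days.
Exception (d) fails — the baseline figure is 1,142, not below 960.
Exception (e) requires that the record is subject to attorney-client privilege; but the report carries no privilege marking, so (e) is unavailable.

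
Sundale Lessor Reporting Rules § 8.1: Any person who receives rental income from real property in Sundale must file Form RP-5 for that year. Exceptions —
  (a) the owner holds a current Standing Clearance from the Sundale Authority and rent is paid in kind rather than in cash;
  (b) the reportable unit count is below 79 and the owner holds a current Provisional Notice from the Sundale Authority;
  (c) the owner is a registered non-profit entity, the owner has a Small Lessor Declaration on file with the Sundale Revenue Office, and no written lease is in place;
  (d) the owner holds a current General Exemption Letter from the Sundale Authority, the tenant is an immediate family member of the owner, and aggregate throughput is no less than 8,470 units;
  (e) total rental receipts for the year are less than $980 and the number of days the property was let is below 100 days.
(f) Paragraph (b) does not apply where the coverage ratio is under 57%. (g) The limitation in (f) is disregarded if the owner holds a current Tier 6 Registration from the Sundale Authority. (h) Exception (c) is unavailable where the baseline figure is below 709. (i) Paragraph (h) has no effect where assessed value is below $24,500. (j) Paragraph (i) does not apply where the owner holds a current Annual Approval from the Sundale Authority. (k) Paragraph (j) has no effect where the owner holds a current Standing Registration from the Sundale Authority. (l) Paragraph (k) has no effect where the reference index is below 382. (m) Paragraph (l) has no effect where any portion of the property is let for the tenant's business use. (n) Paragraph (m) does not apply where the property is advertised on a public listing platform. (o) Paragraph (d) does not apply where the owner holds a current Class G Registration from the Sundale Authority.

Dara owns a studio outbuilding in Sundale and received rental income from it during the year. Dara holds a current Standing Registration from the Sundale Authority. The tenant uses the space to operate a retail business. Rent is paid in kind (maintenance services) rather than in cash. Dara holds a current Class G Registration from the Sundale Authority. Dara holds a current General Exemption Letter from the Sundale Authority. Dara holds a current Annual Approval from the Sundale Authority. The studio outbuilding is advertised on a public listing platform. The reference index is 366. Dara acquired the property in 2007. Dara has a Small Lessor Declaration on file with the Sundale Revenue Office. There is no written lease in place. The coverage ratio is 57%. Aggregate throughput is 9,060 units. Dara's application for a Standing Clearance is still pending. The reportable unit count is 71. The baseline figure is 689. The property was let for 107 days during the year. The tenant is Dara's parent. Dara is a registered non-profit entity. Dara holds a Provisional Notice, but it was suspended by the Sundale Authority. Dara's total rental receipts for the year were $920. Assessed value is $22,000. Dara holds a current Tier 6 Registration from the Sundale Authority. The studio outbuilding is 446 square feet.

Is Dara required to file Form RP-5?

Exception (a) requires that the owner holds a current Standing Clearance from the Sundale Authority; but there is no Standing Clearance in force, so (a) is unavailable.
Exception (b) requires that the owner holds a current Provisional Notice from the Sundale Authority; but no current Provisional Notice is held, so (b) is unavailable.
Exception (c) is satisfied on its face — Dara is a registered non-profit; a Small Lessor Declaration is on file; there is no written lease. Turning to paragraphs (h)–(n): (h) operates against (c): the baseline figure is 689, below the 709 limit. (i) is engaged (assessed value is $22,000, below the $24,500 limit), but is displaced by (j): (j) operates against (i): a current Annual Approval is held. (k) would limit (j) — a current Standing Registration is held — but (l) sets (k) aside: (l) operates against (k): the reference index is 366, below the 382 limit. (m) applies (the space is let for business use), but is set aside by (n): (n) operates against (m): the property is publicly advertised. So (c) is unavailable.
Exception (d)'s conditions are all satisfied: a current General Exemption Letter is held; the tenant is an immediate family member; aggregate throughput is 9,060 units, meeting the 8,470 units threshold. But: (o) operates against (d): a current Class G Registration is held. So (d) is unavailable.
Exception (e) requires that the number of days the property was let is below 100 days; but the number of days the property was let is 107 days, not below 100 days, so (e) is unavailable.
No exception applies. The general rule governs.

Yes — Dara must file Form RP-5.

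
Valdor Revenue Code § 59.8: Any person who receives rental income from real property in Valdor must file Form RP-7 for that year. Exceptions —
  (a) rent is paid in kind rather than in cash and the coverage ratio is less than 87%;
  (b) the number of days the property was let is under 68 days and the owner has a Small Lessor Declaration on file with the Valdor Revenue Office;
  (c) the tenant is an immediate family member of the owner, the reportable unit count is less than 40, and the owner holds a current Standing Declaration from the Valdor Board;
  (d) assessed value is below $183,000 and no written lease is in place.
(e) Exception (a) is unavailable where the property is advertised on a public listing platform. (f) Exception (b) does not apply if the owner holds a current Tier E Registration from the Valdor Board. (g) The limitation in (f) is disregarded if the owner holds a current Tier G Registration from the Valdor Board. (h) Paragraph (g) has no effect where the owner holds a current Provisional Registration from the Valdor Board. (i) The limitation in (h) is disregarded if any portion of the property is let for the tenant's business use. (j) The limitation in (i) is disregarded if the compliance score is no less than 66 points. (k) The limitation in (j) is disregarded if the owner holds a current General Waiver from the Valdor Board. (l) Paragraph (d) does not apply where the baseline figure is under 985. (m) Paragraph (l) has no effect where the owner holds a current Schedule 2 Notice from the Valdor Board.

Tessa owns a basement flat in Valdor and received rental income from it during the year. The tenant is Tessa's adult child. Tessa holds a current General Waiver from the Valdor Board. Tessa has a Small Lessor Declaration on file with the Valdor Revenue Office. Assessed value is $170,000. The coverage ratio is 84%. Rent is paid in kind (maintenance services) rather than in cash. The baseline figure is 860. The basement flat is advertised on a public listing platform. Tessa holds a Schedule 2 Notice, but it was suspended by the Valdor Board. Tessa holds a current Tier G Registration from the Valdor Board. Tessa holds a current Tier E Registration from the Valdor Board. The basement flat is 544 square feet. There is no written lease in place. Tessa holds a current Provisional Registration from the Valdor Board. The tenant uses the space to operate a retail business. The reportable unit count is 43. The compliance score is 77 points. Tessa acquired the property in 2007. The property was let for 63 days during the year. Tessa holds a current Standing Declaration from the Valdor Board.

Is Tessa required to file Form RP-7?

Exception (a)'s conditions are all satisfied: rent is paid in kind; the coverage ratio is 84%, less than the 87% limit. Turning to paragraph (e): (e) operates against (a): the property is publicly advertised. (a) is therefore removed.
Exception (b)'s conditions are all satisfied: the number of days the property was let is 63 days, under the 68 days limit; a Small Lessor Declaration is on file. Under paragraphs (f)–(k): (f) operates (a current Tier E Registration is held), but is set aside by (g): (g) operates against (f): a current Tier G Registration is held. (h) would limit (g) — a current Provisional Registration is held — but (i) sets (h) aside: (i) operates — the space is let for business use. (j) would limit (i) — the compliance score is 77 points, meeting the 66 points threshold — but (k) sets (j) aside: (k) applies — a current General Waiver is held. Exception (b) stands.
Exception (c) does not apply: the reportable unit count is 43, not less than 40.
Exception (d)'s conditions are all satisfied: assessed value is $170,000, below the $183,000 limit; there is no written lease. However, paragraphs (l)–(m) must be considered: (l) is triggered — the baseline figure is 860, under the 985 limit. (m) is inapplicable (there is no Schedule 2 Notice in force), so (l) stands. Exception (d) does not apply.

No — exception (b) applies; Tessa is not required to file Form RP-7.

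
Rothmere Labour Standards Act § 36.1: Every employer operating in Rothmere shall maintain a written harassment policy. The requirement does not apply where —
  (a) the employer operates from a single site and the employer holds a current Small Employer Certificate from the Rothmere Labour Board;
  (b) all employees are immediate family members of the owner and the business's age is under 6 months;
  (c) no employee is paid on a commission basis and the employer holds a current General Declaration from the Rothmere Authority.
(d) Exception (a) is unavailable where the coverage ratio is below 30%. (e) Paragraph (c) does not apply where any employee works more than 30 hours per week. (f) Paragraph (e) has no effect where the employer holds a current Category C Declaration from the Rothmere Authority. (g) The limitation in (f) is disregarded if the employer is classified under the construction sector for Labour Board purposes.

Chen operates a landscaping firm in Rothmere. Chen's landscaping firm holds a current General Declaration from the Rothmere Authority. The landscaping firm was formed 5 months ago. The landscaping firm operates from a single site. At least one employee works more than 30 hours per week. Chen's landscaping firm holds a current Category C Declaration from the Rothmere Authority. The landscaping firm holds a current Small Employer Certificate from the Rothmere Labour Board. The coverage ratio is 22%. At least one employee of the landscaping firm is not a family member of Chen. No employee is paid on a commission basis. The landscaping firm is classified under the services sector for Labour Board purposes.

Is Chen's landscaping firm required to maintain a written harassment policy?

Exception (a): the employer operates from a single site; a current Small Employer Certificate is held — every condition holds. But applying paragraph (d): (d) is engaged — the coverage ratio is 22%, below the 30% limit. So (a) is unavailable.
Exception (b) fails — at least one employee is not a family member.
Exception (c) is satisfied on its face — no employee is paid on commission; a current General Declaration is held. Applying paragraphs (e)–(g): (e) applies (at least one employee exceeds 30 hours/week), but is overridden by (f): (f) operates against (e): a current Category C Declaration is held. (g) does not operate here (the landscaping firm is classified under the services sector), so (f) stands. (c) remains available.

No — exception (c) applies; Chen's landscaping firm is not required to maintain a written harassment policy.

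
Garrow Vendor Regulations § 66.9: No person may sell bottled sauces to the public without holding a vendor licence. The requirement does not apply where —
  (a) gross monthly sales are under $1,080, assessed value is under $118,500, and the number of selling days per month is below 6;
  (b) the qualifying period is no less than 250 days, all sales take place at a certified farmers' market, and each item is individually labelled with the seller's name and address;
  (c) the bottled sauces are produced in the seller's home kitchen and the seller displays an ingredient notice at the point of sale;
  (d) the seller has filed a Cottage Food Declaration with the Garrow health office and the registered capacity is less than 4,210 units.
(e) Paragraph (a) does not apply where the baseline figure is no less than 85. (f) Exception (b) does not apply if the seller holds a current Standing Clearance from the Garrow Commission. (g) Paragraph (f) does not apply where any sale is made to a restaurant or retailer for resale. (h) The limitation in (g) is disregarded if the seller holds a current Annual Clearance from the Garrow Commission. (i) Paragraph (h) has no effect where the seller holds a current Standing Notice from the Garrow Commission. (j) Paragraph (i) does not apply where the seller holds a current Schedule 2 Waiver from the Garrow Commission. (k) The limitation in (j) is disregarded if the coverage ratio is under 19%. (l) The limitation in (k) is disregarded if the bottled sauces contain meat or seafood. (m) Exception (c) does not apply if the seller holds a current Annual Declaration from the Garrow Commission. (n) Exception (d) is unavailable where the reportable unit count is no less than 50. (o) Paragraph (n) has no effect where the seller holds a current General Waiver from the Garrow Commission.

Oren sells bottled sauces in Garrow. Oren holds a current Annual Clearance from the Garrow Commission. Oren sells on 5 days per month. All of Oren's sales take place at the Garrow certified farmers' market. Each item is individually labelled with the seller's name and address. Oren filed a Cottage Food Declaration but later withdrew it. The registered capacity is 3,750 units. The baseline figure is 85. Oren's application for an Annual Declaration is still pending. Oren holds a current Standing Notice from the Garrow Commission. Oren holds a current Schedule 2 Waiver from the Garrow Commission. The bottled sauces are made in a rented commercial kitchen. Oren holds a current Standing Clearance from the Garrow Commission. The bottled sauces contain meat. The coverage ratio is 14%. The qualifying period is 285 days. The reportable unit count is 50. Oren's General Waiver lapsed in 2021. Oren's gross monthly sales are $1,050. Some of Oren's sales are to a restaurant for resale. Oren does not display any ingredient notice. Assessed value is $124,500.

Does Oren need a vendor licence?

Exception (a) does not apply: assessed value is $124,500, not under $118,500.
Exception (b)'s conditions are all satisfied: the qualifying period is 285 days, meeting the 250 days threshold; all sales are at a certified farmers' market; items are individually labelled. However, paragraphs (f)–(l) must be considered: (f) is triggered — a current Standing Clearance is held. (g) would limit (f) — some sales are to a restaurant for resale — but (h) sets (g) aside: (h) operates against (g): a current Annual Clearance is held. (i) would limit (h) — a current Standing Notice is held — but (j) sets (i) aside: (j) is triggered — a current Schedule 2 Waiver is held. (k) applies (the coverage ratio is 14%, under the 19% limit), but yields to (l): (l) is triggered — the bottled sauces contain meat. Exception (b) does not apply.
Exception (c) fails — the bottled sauces are made in a commercial kitchen, not a home kitchen.
Exception (d) requires that the seller has filed a Cottage Food Declaration with the Garrow health office; but the Cottage Food Declaration was withdrawn, so (d) is unavailable.
No exception is made out. Oren falls within the general rule.

Yes — Oren must hold a vendor licence.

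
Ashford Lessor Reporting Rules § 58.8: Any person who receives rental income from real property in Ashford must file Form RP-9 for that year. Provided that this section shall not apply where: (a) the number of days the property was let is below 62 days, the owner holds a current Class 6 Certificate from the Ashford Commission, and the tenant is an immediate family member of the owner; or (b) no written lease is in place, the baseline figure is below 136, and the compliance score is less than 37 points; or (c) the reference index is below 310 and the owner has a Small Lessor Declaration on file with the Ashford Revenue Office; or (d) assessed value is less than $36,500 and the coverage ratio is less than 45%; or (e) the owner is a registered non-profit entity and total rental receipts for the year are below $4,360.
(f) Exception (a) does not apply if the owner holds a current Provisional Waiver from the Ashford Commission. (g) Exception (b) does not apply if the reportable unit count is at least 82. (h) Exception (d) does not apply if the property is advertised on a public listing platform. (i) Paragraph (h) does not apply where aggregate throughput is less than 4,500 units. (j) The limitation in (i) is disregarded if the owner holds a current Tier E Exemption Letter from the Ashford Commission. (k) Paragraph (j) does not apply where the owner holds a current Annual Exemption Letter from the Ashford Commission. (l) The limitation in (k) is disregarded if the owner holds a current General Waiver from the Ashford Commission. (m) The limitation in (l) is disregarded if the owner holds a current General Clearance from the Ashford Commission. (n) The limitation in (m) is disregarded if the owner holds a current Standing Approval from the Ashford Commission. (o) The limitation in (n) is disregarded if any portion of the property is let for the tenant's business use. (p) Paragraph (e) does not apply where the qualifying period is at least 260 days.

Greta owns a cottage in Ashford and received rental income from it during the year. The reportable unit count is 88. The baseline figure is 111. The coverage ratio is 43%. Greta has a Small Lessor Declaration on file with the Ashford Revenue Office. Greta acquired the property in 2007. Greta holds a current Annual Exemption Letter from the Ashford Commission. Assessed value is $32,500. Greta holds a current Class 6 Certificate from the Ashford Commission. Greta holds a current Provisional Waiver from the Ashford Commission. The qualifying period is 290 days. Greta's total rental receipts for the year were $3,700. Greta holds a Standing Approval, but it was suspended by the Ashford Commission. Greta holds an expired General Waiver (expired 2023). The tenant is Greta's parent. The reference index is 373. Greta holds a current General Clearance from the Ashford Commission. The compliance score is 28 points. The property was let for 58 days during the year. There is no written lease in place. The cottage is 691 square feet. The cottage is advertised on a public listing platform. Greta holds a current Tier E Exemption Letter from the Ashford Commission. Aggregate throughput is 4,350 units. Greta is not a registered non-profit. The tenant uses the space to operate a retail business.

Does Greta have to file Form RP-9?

No — exception (d) applies; Greta is not required to file Form RP-9.

Exception (a): the number of days the property was let is 58 days, below the 62 days limit; a current Class 6 Certificate is held; the tenant is an immediate family member — every condition holds. However, paragraph (f) must be considered: (f) operates against (a): a current Provisional Waiver is held. Exception (a) does not apply.
Exception (b) is satisfied on its face — there is no written lease; the baseline figure is 111, below the 136 limit; the compliance score is 28 points, less than the 37 points limit. Turning to paragraph (g): (g) is engaged — the reportable unit count is 88, meeting the 82 threshold. (b) is therefore removed.
Exception (c) does not apply: the reference index is 373, not below 310.
All of (d)'s requirements are met (assessed value is $32,500, less than the $36,500 limit; the coverage ratio is 43%, less than the 45% limit). Considering the limiting provisions: (h) applies (the property is publicly advertised), but yields to (i): (i) operates — aggregate throughput is 4,350 units, less than the 4,500 units limit. (j) would limit (i) — a current Tier E Exemption Letter is held — but (k) sets (j) aside: (k) operates against (j): a current Annual Exemption Letter is held. (l), which would lift (k), does not operate here — the General Waiver is not current. Exception (d) stands.
Exception (e) requires that the owner is a registered non-profit entity; but Greta is not a registered non-profit, so (e) is unavailable.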